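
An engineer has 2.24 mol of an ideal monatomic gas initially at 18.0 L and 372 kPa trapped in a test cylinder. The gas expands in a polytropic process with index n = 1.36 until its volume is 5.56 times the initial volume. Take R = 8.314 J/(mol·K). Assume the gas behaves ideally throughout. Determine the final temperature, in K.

194 K

T₁ = P₁V₁/(nR) = 372×18.0/(2.24×8.314) = 360 K.
Polytropic n=1.36: T₂ = T₁(V₁/V₂)^(n−1) = 360×(0.180)^0.36 = 194 K; P₂ = P₁(V₁/V₂)^n = 36.1 kPa.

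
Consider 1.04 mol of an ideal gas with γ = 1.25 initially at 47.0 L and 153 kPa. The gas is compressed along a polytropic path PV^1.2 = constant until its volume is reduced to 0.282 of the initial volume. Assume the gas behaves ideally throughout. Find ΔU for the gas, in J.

T₁ = P₁V₁/(nR) = 153×47.0/(1.04×8.314) = 832 K.
Polytropic n=1.2: T₂ = T₁(V₁/V₂)^(n−1) = 832×(3.55)^0.20 = 1070 K; P₂ = P₁(V₁/V₂)^n = 699 kPa.
For an ideal gas ΔU = nCvΔT with Cv = R/(γ−1) = 33.3 J/(mol·K).
ΔU = 1.04×33.3×(1070−832) = 8290 J.

8290 J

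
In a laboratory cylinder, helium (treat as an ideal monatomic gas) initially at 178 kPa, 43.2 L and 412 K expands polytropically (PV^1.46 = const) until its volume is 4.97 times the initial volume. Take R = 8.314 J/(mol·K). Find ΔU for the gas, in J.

n = P₁V₁/(RT₁) = 178×43.2/(8.314×412) = 2.24 mol.
Polytropic n=1.46: T₂ = T₁(V₁/V₂)^(n−1) = 412×(0.201)^0.46 = 197 K; P₂ = P₁(V₁/V₂)^n = 17.1 kPa.
For an ideal gas ΔU = nCvΔT with Cv = (3/2)R = 12.5 J/(mol·K).
ΔU = 2.24×12.5×(197−412) = -6020 J.

-6020 J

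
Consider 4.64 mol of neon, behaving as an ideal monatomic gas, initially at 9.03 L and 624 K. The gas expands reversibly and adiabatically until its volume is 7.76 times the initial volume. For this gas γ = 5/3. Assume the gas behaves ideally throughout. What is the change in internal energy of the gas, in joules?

-26900 J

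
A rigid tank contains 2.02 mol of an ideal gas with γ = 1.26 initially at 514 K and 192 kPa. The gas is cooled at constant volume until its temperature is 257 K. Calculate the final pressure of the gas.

V₁ = nRT₁/P₁ = 2.02×8.314×514/192 = 45.0 L.
Isochoric: V stays 45.0 L; P/T = const ⇒ T₂ = 257 K, P₂ = 96.0 kPa.

96.0 kPa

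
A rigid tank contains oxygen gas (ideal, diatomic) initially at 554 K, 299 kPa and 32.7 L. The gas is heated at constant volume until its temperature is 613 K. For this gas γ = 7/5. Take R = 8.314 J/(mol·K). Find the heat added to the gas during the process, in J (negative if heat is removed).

2600 J

n = P₁V₁/(RT₁) = 299×32.7/(8.314×554) = 2.12 mol.
Isochoric: V stays 32.7 L; P/T = const ⇒ T₂ = 613 K, P₂ = 331 kPa.
W = 0 (no volume change).
ΔU = nCvΔT = 2.12×20.8×(613−554) = 2600 J.
Q = ΔU = 2600 J.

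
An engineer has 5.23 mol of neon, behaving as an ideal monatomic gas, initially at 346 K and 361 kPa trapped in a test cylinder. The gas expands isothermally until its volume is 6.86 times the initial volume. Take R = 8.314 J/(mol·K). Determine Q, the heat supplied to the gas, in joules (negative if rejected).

29000 J

V₁ = nRT₁/P₁ = 5.23×8.314×346/361 = 41.7 L.
Isothermal: T stays 346 K; PV = const ⇒ V₂ = 286 L, P₂ = 52.6 kPa.
ΔU = 0 (ideal gas, T constant).
W = nRT ln(V₂/V₁) = 5.23×8.314×346×ln(6.86) = 29000 J.
Q = ΔU + W = 29000 J.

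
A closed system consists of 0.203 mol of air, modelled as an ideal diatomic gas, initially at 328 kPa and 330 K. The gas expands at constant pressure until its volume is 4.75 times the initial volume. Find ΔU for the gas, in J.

5220 J

V₁ = nRT₁/P₁ = 0.203×8.314×330/328 = 1.70 L.
Isobaric: P stays 328 kPa; V/T = const ⇒ T₂ = 1570 K, V₂ = 8.07 L.
For an ideal gas ΔU = nCvΔT with Cv = (5/2)R = 20.8 J/(mol·K).
ΔU = 0.203×20.8×(1570−330) = 5220 J.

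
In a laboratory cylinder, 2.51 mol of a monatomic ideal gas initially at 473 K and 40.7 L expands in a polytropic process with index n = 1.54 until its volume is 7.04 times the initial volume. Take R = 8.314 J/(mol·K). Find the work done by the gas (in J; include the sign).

P₁ = nRT₁/V₁ = 2.51×8.314×473/40.7 = 243 kPa.
Polytropic n=1.54: T₂ = T₁(V₁/V₂)^(n−1) = 473×(0.142)^0.54 = 165 K; P₂ = P₁(V₁/V₂)^n = 12.0 kPa.
W = (P₁V₁−P₂V₂)/(n−1) = (243×40.7−12.0×287)/0.54 = 11900 J.

11900 J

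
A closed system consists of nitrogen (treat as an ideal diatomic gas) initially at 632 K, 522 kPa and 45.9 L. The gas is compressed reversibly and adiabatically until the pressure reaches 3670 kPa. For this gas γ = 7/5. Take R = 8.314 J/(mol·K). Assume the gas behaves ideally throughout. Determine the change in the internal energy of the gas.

44700 J

n = P₁V₁/(RT₁) = 522×45.9/(8.314×632) = 4.56 mol.
Adiabatic: T₂/T₁ = (P₂/P₁)^((γ−1)/γ) ⇒ T₂ = 632×(7.03)^0.286 = 1100 K; V₂ = 11.4 L.
For an ideal gas ΔU = nCvΔT with Cv = (5/2)R = 20.8 J/(mol·K).
ΔU = 4.56×20.8×(1100−632) = 44700 J.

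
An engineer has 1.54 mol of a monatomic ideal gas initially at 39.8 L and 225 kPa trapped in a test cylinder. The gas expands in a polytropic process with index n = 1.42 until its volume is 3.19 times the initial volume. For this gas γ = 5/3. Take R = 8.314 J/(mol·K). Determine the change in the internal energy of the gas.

-5180 J

T₁ = P₁V₁/(nR) = 225×39.8/(1.54×8.314) = 699 K.
Polytropic n=1.42: T₂ = T₁(V₁/V₂)^(n−1) = 699×(0.313)^0.42 = 430 K; P₂ = P₁(V₁/V₂)^n = 43.3 kPa.
For an ideal gas ΔU = nCvΔT with Cv = (3/2)R = 12.5 J/(mol·K).
ΔU = 1.54×12.5×(430−699) = -5180 J.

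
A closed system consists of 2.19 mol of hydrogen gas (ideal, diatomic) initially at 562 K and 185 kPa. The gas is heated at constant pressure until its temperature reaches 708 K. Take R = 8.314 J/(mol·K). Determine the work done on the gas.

V₁ = nRT₁/P₁ = 2.19×8.314×562/185 = 55.3 L.
Isobaric: P stays 185 kPa; V/T = const ⇒ T₂ = 708 K, V₂ = 69.7 L.
W = PΔV = 185×(69.7−55.3) kPa·L = 2660 J.
Work done on the gas = −W_by = -2660 J.

-2660 J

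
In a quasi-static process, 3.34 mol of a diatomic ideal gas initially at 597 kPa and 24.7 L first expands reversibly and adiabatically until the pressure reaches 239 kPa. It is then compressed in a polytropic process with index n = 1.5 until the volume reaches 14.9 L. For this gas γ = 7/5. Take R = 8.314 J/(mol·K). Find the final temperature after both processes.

T₁ = P₁V₁/(nR) = 597×24.7/(3.34×8.314) = 531 K.
Step 1 — Adiabatic: T₂/T₁ = (P₂/P₁)^((γ−1)/γ) ⇒ T₂ = 531×(0.400)^0.286 = 409 K; V₂ = 47.5 L.
ΔU = nCvΔT = 3.34×20.8×(409−531) = -8480 J.
Q = 0 for an adiabatic process, so W = −ΔU = 8480 J.
State after step 1: P = 239 kPa, V = 47.5 L, T = 409 K.
Step 2 — Polytropic n=1.5: T₂ = T₁(V₁/V₂)^(n−1) = 409×(3.19)^0.50 = 730 K; P₂ = P₁(V₁/V₂)^n = 1360 kPa.
W = (P₁V₁−P₂V₂)/(n−1) = (239×47.5−1360×14.9)/0.50 = -17800 J.
ΔU = nCvΔT = 3.34×20.8×(730−409) = 22300 J.
Q = ΔU + W = 4460 J.
Net over both steps: W = -9350 J, Q = 4460 J, ΔU = 13800 J.

730 K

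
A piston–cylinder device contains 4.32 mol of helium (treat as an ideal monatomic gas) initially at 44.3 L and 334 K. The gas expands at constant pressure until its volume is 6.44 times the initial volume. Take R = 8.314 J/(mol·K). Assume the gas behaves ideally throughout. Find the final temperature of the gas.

P₁ = nRT₁/V₁ = 4.32×8.314×334/44.3 = 271 kPa.
Isobaric: P stays 271 kPa; V/T = const ⇒ T₂ = 2150 K, V₂ = 285 L.

2150 K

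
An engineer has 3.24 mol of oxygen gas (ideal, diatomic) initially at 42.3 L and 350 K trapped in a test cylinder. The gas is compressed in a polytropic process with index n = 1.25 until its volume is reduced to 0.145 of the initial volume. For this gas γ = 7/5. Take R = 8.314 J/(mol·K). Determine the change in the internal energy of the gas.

P₁ = nRT₁/V₁ = 3.24×8.314×350/42.3 = 223 kPa.
Polytropic n=1.25: T₂ = T₁(V₁/V₂)^(n−1) = 350×(6.90)^0.25 = 567 K; P₂ = P₁(V₁/V₂)^n = 2490 kPa.
For an ideal gas ΔU = nCvΔT with Cv = (5/2)R = 20.8 J/(mol·K).
ΔU = 3.24×20.8×(567−350) = 14600 J.

14600 J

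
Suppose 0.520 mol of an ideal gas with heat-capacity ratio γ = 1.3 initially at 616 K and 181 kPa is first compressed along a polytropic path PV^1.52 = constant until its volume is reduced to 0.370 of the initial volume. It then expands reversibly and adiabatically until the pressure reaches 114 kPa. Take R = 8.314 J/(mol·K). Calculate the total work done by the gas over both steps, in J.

V₁ = nRT₁/P₁ = 0.520×8.314×616/181 = 14.7 L.
Step 1 — Polytropic n=1.52: T₂ = T₁(V₁/V₂)^(n−1) = 616×(2.70)^0.52 = 1030 K; P₂ = P₁(V₁/V₂)^n = 820 kPa.
W = (P₁V₁−P₂V₂)/(n−1) = (181×14.7−820×5.44)/0.52 = -3470 J.
ΔU = nCvΔT = 0.520×27.7×(1030−616) = 6010 J.
Q = ΔU + W = 2540 J.
State after step 1: P = 820 kPa, V = 5.44 L, T = 1030 K.
Step 2 — Adiabatic: T₂/T₁ = (P₂/P₁)^((γ−1)/γ) ⇒ T₂ = 1030×(0.139)^0.231 = 655 K; V₂ = 24.8 L.
ΔU = nCvΔT = 0.520×27.7×(655−1030) = -5450 J.
Q = 0 for an adiabatic process, so W = −ΔU = 5450 J.
Net over both steps: W = 1980 J, Q = 2540 J, ΔU = 564 J.

1980 J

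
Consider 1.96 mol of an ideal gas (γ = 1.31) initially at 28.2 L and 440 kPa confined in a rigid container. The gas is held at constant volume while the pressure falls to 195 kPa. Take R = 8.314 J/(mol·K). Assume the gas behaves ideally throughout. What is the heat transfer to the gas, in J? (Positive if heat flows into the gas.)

T₁ = P₁V₁/(nR) = 440×28.2/(1.96×8.314) = 761 K.
Isochoric: V stays 28.2 L; P/T = const ⇒ T₂ = 337 K, P₂ = 195 kPa.
W = 0 (no volume change).
ΔU = nCvΔT = 1.96×26.8×(337−761) = -22300 J.
Q = ΔU = -22300 J.

-22300 J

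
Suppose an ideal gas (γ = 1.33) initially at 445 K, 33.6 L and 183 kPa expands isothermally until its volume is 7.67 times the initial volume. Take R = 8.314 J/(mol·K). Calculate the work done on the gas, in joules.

n = P₁V₁/(RT₁) = 183×33.6/(8.314×445) = 1.66 mol.
Isothermal: T stays 445 K; PV = const ⇒ V₂ = 258 L, P₂ = 23.9 kPa.
W = nRT ln(V₂/V₁) = 1.66×8.314×445×ln(7.67) = 12500 J.
Work done on the gas = −W_by = -12500 J.

-12500 J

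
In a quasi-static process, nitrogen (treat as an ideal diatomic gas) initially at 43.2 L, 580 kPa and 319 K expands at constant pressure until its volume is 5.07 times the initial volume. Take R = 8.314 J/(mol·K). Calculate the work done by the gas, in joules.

n = P₁V₁/(RT₁) = 580×43.2/(8.314×319) = 9.45 mol.
Isobaric: P stays 580 kPa; V/T = const ⇒ T₂ = 1620 K, V₂ = 219 L.
W = PΔV = 580×(219−43.2) kPa·L = 102000 J.

102000 J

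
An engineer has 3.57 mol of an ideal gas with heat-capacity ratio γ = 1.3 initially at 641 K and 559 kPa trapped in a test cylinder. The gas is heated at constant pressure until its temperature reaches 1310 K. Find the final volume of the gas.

V₁ = nRT₁/P₁ = 3.57×8.314×641/559 = 34.0 L.
Isobaric: P stays 559 kPa; V/T = const ⇒ T₂ = 1310 K, V₂ = 69.6 L.

69.6 L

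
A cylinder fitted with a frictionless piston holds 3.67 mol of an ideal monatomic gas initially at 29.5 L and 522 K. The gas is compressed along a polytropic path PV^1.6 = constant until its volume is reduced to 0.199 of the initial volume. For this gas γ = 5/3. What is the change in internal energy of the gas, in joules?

39000 J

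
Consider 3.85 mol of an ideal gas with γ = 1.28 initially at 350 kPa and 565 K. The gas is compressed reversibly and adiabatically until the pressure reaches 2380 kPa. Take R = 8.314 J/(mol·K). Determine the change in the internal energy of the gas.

V₁ = nRT₁/P₁ = 3.85×8.314×565/350 = 51.7 L.
Adiabatic: T₂/T₁ = (P₂/P₁)^((γ−1)/γ) ⇒ T₂ = 565×(6.80)^0.219 = 859 K; V₂ = 11.6 L.
For an ideal gas ΔU = nCvΔT with Cv = R/(γ−1) = 29.7 J/(mol·K).
ΔU = 3.85×29.7×(859−565) = 33600 J.

33600 J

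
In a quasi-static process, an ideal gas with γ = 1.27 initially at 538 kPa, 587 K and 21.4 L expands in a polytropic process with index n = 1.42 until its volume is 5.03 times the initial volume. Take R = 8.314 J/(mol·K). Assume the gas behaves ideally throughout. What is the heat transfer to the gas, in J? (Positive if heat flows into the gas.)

-7500 J

n = P₁V₁/(RT₁) = 538×21.4/(8.314×587) = 2.36 mol.
Polytropic n=1.42: T₂ = T₁(V₁/V₂)^(n−1) = 587×(0.199)^0.42 = 298 K; P₂ = P₁(V₁/V₂)^n = 54.3 kPa.
W = (P₁V₁−P₂V₂)/(n−1) = (538×21.4−54.3×108)/0.42 = 13500 J.
ΔU = nCvΔT = 2.36×30.8×(298−587) = -21000 J.
Q = ΔU + W = -7500 J.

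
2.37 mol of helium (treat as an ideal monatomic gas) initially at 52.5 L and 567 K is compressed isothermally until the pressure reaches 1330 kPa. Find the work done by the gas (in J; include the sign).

-20500 J

P₁ = nRT₁/V₁ = 2.37×8.314×567/52.5 = 213 kPa.
Isothermal: T stays 567 K; PV = const ⇒ V₂ = 8.40 L, P₂ = 1330 kPa.
W = nRT ln(V₂/V₁) = 2.37×8.314×567×ln(0.160) = -20500 J.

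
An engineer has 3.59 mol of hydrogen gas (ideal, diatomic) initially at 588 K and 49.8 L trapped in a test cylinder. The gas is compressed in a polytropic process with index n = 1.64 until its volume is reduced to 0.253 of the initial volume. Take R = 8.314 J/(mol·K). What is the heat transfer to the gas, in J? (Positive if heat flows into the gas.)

23200 J

P₁ = nRT₁/V₁ = 3.59×8.314×588/49.8 = 352 kPa.
Polytropic n=1.64: T₂ = T₁(V₁/V₂)^(n−1) = 588×(3.95)^0.64 = 1420 K; P₂ = P₁(V₁/V₂)^n = 3360 kPa.
W = (P₁V₁−P₂V₂)/(n−1) = (352×49.8−3360×12.6)/0.64 = -38700 J.
ΔU = nCvΔT = 3.59×20.8×(1420−588) = 61900 J.
Q = ΔU + W = 23200 J.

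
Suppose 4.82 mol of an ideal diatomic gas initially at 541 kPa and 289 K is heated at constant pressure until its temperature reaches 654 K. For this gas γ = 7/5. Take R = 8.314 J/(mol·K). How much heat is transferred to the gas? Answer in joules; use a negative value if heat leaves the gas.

V₁ = nRT₁/P₁ = 4.82×8.314×289/541 = 21.4 L.
Isobaric: P stays 541 kPa; V/T = const ⇒ T₂ = 654 K, V₂ = 48.4 L.
W = PΔV = 541×(48.4−21.4) kPa·L = 14600 J.
ΔU = nCvΔT = 4.82×20.8×(654−289) = 36600 J.
Q = ΔU + W = nCpΔT = 51200 J.

51200 J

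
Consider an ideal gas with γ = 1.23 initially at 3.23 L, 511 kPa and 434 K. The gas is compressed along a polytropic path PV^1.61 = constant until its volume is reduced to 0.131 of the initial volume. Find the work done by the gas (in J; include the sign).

n = P₁V₁/(RT₁) = 511×3.23/(8.314×434) = 0.457 mol.
Polytropic n=1.61: T₂ = T₁(V₁/V₂)^(n−1) = 434×(7.63)^0.61 = 1500 K; P₂ = P₁(V₁/V₂)^n = 13500 kPa.
W = (P₁V₁−P₂V₂)/(n−1) = (511×3.23−13500×0.423)/0.61 = -6640 J.

-6640 J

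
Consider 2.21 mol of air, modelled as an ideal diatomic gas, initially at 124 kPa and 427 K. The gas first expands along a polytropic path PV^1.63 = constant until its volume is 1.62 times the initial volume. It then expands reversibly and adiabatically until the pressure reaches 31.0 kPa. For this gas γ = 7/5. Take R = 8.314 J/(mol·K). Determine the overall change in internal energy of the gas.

V₁ = nRT₁/P₁ = 2.21×8.314×427/124 = 63.3 L.
Step 1 — Polytropic n=1.63: T₂ = T₁(V₁/V₂)^(n−1) = 427×(0.617)^0.63 = 315 K; P₂ = P₁(V₁/V₂)^n = 56.5 kPa.
W = (P₁V₁−P₂V₂)/(n−1) = (124×63.3−56.5×102)/0.63 = 3260 J.
ΔU = nCvΔT = 2.21×20.8×(315−427) = -5140 J.
Q = ΔU + W = -1880 J.
State after step 1: P = 56.5 kPa, V = 102 L, T = 315 K.
Step 2 — Adiabatic: T₂/T₁ = (P₂/P₁)^((γ−1)/γ) ⇒ T₂ = 315×(0.549)^0.286 = 265 K; V₂ = 157 L.
ΔU = nCvΔT = 2.21×20.8×(265−315) = -2280 J.
Q = 0 for an adiabatic process, so W = −ΔU = 2280 J.
Net over both steps: W = 5540 J, Q = -1880 J, ΔU = -7420 J.

-7420 J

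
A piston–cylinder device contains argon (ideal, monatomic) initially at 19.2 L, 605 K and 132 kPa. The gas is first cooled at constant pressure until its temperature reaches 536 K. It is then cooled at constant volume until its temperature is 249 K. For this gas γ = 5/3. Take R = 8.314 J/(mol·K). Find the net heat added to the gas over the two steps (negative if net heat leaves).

-2530 J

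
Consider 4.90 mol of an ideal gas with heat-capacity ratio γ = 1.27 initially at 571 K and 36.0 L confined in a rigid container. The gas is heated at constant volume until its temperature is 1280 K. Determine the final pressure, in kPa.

1450 kPa

P₁ = nRT₁/V₁ = 4.90×8.314×571/36.0 = 646 kPa.
Isochoric: V stays 36.0 L; P/T = const ⇒ T₂ = 1280 K, P₂ = 1450 kPa.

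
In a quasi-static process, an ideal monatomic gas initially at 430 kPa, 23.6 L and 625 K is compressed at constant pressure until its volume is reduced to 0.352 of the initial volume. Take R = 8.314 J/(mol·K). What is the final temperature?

Isobaric: P stays 430 kPa; V/T = const ⇒ T₂ = 220 K, V₂ = 8.31 L.

220 K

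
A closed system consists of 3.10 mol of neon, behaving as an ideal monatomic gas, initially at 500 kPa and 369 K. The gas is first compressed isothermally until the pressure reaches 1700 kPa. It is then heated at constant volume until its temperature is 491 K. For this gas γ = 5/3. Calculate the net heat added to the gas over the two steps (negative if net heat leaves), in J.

-6920 J

V₁ = nRT₁/P₁ = 3.10×8.314×369/500 = 19.0 L.
Step 1 — Isothermal: T stays 369 K; PV = const ⇒ V₂ = 5.59 L, P₂ = 1700 kPa.
ΔU = 0 (ideal gas, T constant).
W = nRT ln(V₂/V₁) = 3.10×8.314×369×ln(0.294) = -11600 J.
Q = ΔU + W = -11600 J.
State after step 1: P = 1700 kPa, V = 5.59 L, T = 369 K.
Step 2 — Isochoric: V stays 5.59 L; P/T = const ⇒ T₂ = 491 K, P₂ = 2260 kPa.
W = 0 (no volume change).
ΔU = nCvΔT = 3.10×12.5×(491−369) = 4720 J.
Q = ΔU = 4720 J.
Net over both steps: W = -11600 J, Q = -6920 J, ΔU = 4720 J.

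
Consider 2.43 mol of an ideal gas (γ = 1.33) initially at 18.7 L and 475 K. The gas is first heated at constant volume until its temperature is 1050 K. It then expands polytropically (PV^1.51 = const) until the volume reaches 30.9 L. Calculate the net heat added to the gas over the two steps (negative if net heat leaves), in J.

P₁ = nRT₁/V₁ = 2.43×8.314×475/18.7 = 513 kPa.
Step 1 — Isochoric: V stays 18.7 L; P/T = const ⇒ T₂ = 1050 K, P₂ = 1130 kPa.
W = 0 (no volume change).
ΔU = nCvΔT = 2.43×25.2×(1050−475) = 35200 J.
Q = ΔU = 35200 J.
State after step 1: P = 1130 kPa, V = 18.7 L, T = 1050 K.
Step 2 — Polytropic n=1.51: T₂ = T₁(V₁/V₂)^(n−1) = 1050×(0.605)^0.51 = 813 K; P₂ = P₁(V₁/V₂)^n = 531 kPa.
W = (P₁V₁−P₂V₂)/(n−1) = (1130×18.7−531×30.9)/0.51 = 9400 J.
ΔU = nCvΔT = 2.43×25.2×(813−1050) = -14500 J.
Q = ΔU + W = -5130 J.
Net over both steps: W = 9400 J, Q = 30100 J, ΔU = 20700 J.

30100 J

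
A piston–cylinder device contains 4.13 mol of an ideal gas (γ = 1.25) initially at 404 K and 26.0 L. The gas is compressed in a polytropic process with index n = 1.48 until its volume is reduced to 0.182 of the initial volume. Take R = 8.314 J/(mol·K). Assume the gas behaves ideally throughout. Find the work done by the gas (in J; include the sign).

-36600 J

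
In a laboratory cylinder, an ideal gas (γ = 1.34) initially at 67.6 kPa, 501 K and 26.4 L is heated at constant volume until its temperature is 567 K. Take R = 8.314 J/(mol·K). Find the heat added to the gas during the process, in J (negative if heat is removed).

n = P₁V₁/(RT₁) = 67.6×26.4/(8.314×501) = 0.428 mol.
Isochoric: V stays 26.4 L; P/T = const ⇒ T₂ = 567 K, P₂ = 76.5 kPa.
W = 0 (no volume change).
ΔU = nCvΔT = 0.428×24.5×(567−501) = 691 J.
Q = ΔU = 691 J.

691 J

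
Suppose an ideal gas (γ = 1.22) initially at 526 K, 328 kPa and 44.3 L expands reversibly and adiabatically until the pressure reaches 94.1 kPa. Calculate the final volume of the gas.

Adiabatic: T₂/T₁ = (P₂/P₁)^((γ−1)/γ) ⇒ T₂ = 526×(0.287)^0.180 = 420 K; V₂ = 123 L.

123 L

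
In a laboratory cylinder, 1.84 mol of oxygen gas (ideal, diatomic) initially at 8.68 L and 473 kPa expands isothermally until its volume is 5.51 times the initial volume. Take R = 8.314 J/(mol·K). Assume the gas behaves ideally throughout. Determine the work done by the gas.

7010 J

T₁ = P₁V₁/(nR) = 473×8.68/(1.84×8.314) = 268 K.
Isothermal: T stays 268 K; PV = const ⇒ V₂ = 47.8 L, P₂ = 85.8 kPa.
W = nRT ln(V₂/V₁) = 1.84×8.314×268×ln(5.51) = 7010 J.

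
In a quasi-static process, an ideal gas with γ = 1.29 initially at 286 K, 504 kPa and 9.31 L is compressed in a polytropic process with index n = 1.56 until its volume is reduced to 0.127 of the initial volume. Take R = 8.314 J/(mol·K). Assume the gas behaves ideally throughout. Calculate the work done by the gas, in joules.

-18200 J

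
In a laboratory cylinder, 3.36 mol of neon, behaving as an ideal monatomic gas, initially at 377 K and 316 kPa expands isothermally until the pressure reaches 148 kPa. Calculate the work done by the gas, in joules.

V₁ = nRT₁/P₁ = 3.36×8.314×377/316 = 33.3 L.
Isothermal: T stays 377 K; PV = const ⇒ V₂ = 71.2 L, P₂ = 148 kPa.
W = nRT ln(V₂/V₁) = 3.36×8.314×377×ln(2.14) = 7990 J.

7990 J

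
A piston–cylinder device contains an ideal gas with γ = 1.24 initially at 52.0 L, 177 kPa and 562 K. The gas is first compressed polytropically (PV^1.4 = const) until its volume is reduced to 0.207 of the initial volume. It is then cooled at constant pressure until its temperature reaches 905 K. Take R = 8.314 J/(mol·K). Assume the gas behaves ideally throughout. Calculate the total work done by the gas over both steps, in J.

-22700 J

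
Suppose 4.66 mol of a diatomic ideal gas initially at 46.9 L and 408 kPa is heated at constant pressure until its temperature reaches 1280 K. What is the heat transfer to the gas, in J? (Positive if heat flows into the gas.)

T₁ = P₁V₁/(nR) = 408×46.9/(4.66×8.314) = 494 K.
Isobaric: P stays 408 kPa; V/T = const ⇒ T₂ = 1280 K, V₂ = 122 L.
W = PΔV = 408×(122−46.9) kPa·L = 30500 J.
ΔU = nCvΔT = 4.66×20.8×(1280−494) = 76100 J.
Q = ΔU + W = nCpΔT = 107000 J.

107000 J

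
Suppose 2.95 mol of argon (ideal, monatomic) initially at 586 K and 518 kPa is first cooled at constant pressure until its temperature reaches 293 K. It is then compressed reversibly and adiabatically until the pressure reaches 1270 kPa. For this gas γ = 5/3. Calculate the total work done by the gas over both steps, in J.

-11800 J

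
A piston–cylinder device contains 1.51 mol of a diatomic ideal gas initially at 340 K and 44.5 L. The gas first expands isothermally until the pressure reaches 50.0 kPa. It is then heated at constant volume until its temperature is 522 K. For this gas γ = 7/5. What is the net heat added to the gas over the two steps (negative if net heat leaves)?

8490 J

P₁ = nRT₁/V₁ = 1.51×8.314×340/44.5 = 95.9 kPa.
Step 1 — Isothermal: T stays 340 K; PV = const ⇒ V₂ = 85.4 L, P₂ = 50.0 kPa.
ΔU = 0 (ideal gas, T constant).
W = nRT ln(V₂/V₁) = 1.51×8.314×340×ln(1.92) = 2780 J.
Q = ΔU + W = 2780 J.
State after step 1: P = 50.0 kPa, V = 85.4 L, T = 340 K.
Step 2 — Isochoric: V stays 85.4 L; P/T = const ⇒ T₂ = 522 K, P₂ = 76.8 kPa.
W = 0 (no volume change).
ΔU = nCvΔT = 1.51×20.8×(522−340) = 5710 J.
Q = ΔU = 5710 J.
Net over both steps: W = 2780 J, Q = 8490 J, ΔU = 5710 J.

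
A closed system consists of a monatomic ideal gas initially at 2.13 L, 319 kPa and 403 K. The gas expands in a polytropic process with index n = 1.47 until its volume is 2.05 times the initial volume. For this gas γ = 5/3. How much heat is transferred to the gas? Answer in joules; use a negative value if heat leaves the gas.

n = P₁V₁/(RT₁) = 319×2.13/(8.314×403) = 0.203 mol.
Polytropic n=1.47: T₂ = T₁(V₁/V₂)^(n−1) = 403×(0.488)^0.47 = 288 K; P₂ = P₁(V₁/V₂)^n = 111 kPa.
W = (P₁V₁−P₂V₂)/(n−1) = (319×2.13−111×4.37)/0.47 = 414 J.
ΔU = nCvΔT = 0.203×12.5×(288−403) = -292 J.
Q = ΔU + W = 122 J.

122 J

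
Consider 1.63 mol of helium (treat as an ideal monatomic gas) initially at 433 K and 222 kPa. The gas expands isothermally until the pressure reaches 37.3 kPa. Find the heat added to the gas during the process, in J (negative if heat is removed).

10500 J

V₁ = nRT₁/P₁ = 1.63×8.314×433/222 = 26.4 L.
Isothermal: T stays 433 K; PV = const ⇒ V₂ = 157 L, P₂ = 37.3 kPa.
ΔU = 0 (ideal gas, T constant).
W = nRT ln(V₂/V₁) = 1.63×8.314×433×ln(5.95) = 10500 J.
Q = ΔU + W = 10500 J.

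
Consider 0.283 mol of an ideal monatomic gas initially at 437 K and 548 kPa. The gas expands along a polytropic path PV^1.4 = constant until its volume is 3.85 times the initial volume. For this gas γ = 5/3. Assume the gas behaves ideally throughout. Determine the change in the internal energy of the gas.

-643 J

V₁ = nRT₁/P₁ = 0.283×8.314×437/548 = 1.88 L.
Polytropic n=1.4: T₂ = T₁(V₁/V₂)^(n−1) = 437×(0.260)^0.40 = 255 K; P₂ = P₁(V₁/V₂)^n = 83.0 kPa.
For an ideal gas ΔU = nCvΔT with Cv = (3/2)R = 12.5 J/(mol·K).
ΔU = 0.283×12.5×(255−437) = -643 J.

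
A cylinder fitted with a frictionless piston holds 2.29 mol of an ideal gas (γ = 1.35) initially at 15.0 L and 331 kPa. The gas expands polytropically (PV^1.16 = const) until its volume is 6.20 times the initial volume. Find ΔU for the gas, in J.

-3590 J

T₁ = P₁V₁/(nR) = 331×15.0/(2.29×8.314) = 261 K.
Polytropic n=1.16: T₂ = T₁(V₁/V₂)^(n−1) = 261×(0.161)^0.16 = 195 K; P₂ = P₁(V₁/V₂)^n = 39.9 kPa.
For an ideal gas ΔU = nCvΔT with Cv = R/(γ−1) = 23.8 J/(mol·K).
ΔU = 2.29×23.8×(195−261) = -3590 J.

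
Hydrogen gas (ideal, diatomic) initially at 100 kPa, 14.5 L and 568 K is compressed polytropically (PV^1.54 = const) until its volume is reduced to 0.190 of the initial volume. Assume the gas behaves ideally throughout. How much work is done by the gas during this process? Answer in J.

-3900 J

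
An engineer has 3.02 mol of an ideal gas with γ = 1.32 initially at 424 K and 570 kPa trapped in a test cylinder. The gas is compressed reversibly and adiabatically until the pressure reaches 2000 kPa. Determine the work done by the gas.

-11800 J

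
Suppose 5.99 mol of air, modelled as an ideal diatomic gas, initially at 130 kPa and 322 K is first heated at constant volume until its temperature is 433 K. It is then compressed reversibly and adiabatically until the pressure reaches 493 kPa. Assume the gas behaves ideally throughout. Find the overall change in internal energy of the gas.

32400 J

V₁ = nRT₁/P₁ = 5.99×8.314×322/130 = 123 L.
Step 1 — Isochoric: V stays 123 L; P/T = const ⇒ T₂ = 433 K, P₂ = 175 kPa.
W = 0 (no volume change).
ΔU = nCvΔT = 5.99×20.8×(433−322) = 13800 J.
Q = ΔU = 13800 J.
State after step 1: P = 175 kPa, V = 123 L, T = 433 K.
Step 2 — Adiabatic: T₂/T₁ = (P₂/P₁)^((γ−1)/γ) ⇒ T₂ = 433×(2.82)^0.286 = 582 K; V₂ = 58.8 L.
ΔU = nCvΔT = 5.99×20.8×(582−433) = 18600 J.
Q = 0 for an adiabatic process, so W = −ΔU = -18600 J.
Net over both steps: W = -18600 J, Q = 13800 J, ΔU = 32400 J.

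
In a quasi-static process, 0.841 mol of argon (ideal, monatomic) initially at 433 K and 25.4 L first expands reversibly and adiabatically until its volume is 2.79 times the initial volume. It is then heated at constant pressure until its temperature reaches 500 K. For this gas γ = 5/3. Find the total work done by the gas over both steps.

4220 J

P₁ = nRT₁/V₁ = 0.841×8.314×433/25.4 = 119 kPa.
Step 1 — Adiabatic: TV^(γ−1) = const ⇒ T₂ = 433×(0.358)^0.667 = 218 K; PV^γ = const ⇒ P₂ = 21.6 kPa.
ΔU = nCvΔT = 0.841×12.5×(218−433) = -2250 J.
Q = 0 for an adiabatic process, so W = −ΔU = 2250 J.
State after step 1: P = 21.6 kPa, V = 70.9 L, T = 218 K.
Step 2 — Isobaric: P stays 21.6 kPa; V/T = const ⇒ T₂ = 500 K, V₂ = 162 L.
W = PΔV = 21.6×(162−70.9) kPa·L = 1970 J.
ΔU = nCvΔT = 0.841×12.5×(500−218) = 2950 J.
Q = ΔU + W = nCpΔT = 4920 J.
Net over both steps: W = 4220 J, Q = 4920 J, ΔU = 703 J.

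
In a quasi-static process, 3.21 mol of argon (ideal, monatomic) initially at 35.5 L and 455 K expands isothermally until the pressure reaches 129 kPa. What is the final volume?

94.1 L

P₁ = nRT₁/V₁ = 3.21×8.314×455/35.5 = 342 kPa.
Isothermal: T stays 455 K; PV = const ⇒ V₂ = 94.1 L, P₂ = 129 kPa.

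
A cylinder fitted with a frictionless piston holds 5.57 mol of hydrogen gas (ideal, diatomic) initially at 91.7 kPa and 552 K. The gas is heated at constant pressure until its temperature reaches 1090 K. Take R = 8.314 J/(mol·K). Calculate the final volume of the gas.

550 L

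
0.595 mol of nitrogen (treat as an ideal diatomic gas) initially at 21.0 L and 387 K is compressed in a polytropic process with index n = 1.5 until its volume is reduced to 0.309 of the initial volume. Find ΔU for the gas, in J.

3820 J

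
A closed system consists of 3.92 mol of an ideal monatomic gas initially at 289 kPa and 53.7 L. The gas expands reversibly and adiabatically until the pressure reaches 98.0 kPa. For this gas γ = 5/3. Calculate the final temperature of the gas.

309 K

T₁ = P₁V₁/(nR) = 289×53.7/(3.92×8.314) = 476 K.
Adiabatic: T₂/T₁ = (P₂/P₁)^((γ−1)/γ) ⇒ T₂ = 476×(0.339)^0.400 = 309 K; V₂ = 103 L.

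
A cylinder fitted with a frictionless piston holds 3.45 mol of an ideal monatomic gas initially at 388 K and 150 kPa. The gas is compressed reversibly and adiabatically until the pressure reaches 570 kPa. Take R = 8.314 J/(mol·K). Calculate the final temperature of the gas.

662 K

V₁ = nRT₁/P₁ = 3.45×8.314×388/150 = 74.2 L.
Adiabatic: T₂/T₁ = (P₂/P₁)^((γ−1)/γ) ⇒ T₂ = 388×(3.80)^0.400 = 662 K; V₂ = 33.3 L.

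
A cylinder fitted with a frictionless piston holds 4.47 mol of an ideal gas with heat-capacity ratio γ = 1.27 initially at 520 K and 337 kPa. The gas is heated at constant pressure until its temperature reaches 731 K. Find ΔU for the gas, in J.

V₁ = nRT₁/P₁ = 4.47×8.314×520/337 = 57.3 L.
Isobaric: P stays 337 kPa; V/T = const ⇒ T₂ = 731 K, V₂ = 80.6 L.
For an ideal gas ΔU = nCvΔT with Cv = R/(γ−1) = 30.8 J/(mol·K).
ΔU = 4.47×30.8×(731−520) = 29000 J.

29000 J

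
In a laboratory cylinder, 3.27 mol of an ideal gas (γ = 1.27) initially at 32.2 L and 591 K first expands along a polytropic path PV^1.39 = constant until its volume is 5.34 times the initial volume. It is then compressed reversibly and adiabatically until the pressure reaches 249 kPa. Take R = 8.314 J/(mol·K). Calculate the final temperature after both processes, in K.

435 K

P₁ = nRT₁/V₁ = 3.27×8.314×591/32.2 = 499 kPa.
Step 1 — Polytropic n=1.39: T₂ = T₁(V₁/V₂)^(n−1) = 591×(0.187)^0.39 = 308 K; P₂ = P₁(V₁/V₂)^n = 48.6 kPa.
W = (P₁V₁−P₂V₂)/(n−1) = (499×32.2−48.6×172)/0.39 = 19800 J.
ΔU = nCvΔT = 3.27×30.8×(308−591) = -28500 J.
Q = ΔU + W = -8780 J.
State after step 1: P = 48.6 kPa, V = 172 L, T = 308 K.
Step 2 — Adiabatic: T₂/T₁ = (P₂/P₁)^((γ−1)/γ) ⇒ T₂ = 308×(5.12)^0.213 = 435 K; V₂ = 47.5 L.
ΔU = nCvΔT = 3.27×30.8×(435−308) = 12900 J.
Q = 0 for an adiabatic process, so W = −ΔU = -12900 J.
Net over both steps: W = 6910 J, Q = -8780 J, ΔU = -15700 J.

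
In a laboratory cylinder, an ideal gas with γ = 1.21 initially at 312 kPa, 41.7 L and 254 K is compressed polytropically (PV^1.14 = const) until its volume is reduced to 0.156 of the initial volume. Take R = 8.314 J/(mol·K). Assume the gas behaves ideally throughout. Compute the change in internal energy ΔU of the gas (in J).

n = P₁V₁/(RT₁) = 312×41.7/(8.314×254) = 6.16 mol.
Polytropic n=1.14: T₂ = T₁(V₁/V₂)^(n−1) = 254×(6.41)^0.14 = 329 K; P₂ = P₁(V₁/V₂)^n = 2590 kPa.
For an ideal gas ΔU = nCvΔT with Cv = R/(γ−1) = 39.6 J/(mol·K).
ΔU = 6.16×39.6×(329−254) = 18400 J.

18400 J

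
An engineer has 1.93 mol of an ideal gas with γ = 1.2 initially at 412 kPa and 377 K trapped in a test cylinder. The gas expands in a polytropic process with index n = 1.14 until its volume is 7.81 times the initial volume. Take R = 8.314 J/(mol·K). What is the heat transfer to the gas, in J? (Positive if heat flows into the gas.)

V₁ = nRT₁/P₁ = 1.93×8.314×377/412 = 14.7 L.
Polytropic n=1.14: T₂ = T₁(V₁/V₂)^(n−1) = 377×(0.128)^0.14 = 283 K; P₂ = P₁(V₁/V₂)^n = 39.6 kPa.
W = (P₁V₁−P₂V₂)/(n−1) = (412×14.7−39.6×115)/0.14 = 10800 J.
ΔU = nCvΔT = 1.93×41.6×(283−377) = -7560 J.
Q = ΔU + W = 3240 J.

3240 J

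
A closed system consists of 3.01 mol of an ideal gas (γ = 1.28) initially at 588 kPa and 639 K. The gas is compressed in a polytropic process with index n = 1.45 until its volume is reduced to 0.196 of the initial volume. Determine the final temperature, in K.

V₁ = nRT₁/P₁ = 3.01×8.314×639/588 = 27.2 L.
Polytropic n=1.45: T₂ = T₁(V₁/V₂)^(n−1) = 639×(5.10)^0.45 = 1330 K; P₂ = P₁(V₁/V₂)^n = 6250 kPa.

1330 K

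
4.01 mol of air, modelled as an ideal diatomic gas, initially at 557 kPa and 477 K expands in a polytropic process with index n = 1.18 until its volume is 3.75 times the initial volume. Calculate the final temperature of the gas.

376 K

V₁ = nRT₁/P₁ = 4.01×8.314×477/557 = 28.6 L.
Polytropic n=1.18: T₂ = T₁(V₁/V₂)^(n−1) = 477×(0.267)^0.18 = 376 K; P₂ = P₁(V₁/V₂)^n = 117 kPa.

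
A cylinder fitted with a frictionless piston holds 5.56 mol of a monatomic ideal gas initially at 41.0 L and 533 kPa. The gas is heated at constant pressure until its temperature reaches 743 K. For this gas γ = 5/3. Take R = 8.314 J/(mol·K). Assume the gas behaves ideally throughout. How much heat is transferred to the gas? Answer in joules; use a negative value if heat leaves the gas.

T₁ = P₁V₁/(nR) = 533×41.0/(5.56×8.314) = 473 K.
Isobaric: P stays 533 kPa; V/T = const ⇒ T₂ = 743 K, V₂ = 64.4 L.
W = PΔV = 533×(64.4−41.0) kPa·L = 12500 J.
ΔU = nCvΔT = 5.56×12.5×(743−473) = 18700 J.
Q = ΔU + W = nCpΔT = 31200 J.

31200 J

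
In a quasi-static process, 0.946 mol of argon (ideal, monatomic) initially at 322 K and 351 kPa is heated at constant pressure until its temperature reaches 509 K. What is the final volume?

11.4 L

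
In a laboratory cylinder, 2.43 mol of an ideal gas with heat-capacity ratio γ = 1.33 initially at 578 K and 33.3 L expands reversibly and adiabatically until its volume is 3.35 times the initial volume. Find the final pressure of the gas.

70.2 kPa

P₁ = nRT₁/V₁ = 2.43×8.314×578/33.3 = 351 kPa.
Adiabatic: TV^(γ−1) = const ⇒ T₂ = 578×(0.299)^0.330 = 388 K; PV^γ = const ⇒ P₂ = 70.2 kPa.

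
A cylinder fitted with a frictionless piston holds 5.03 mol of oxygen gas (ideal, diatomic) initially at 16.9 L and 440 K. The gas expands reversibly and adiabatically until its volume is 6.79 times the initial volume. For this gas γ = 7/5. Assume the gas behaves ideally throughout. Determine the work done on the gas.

P₁ = nRT₁/V₁ = 5.03×8.314×440/16.9 = 1090 kPa.
Adiabatic: TV^(γ−1) = const ⇒ T₂ = 440×(0.147)^0.400 = 205 K; PV^γ = const ⇒ P₂ = 74.5 kPa.
ΔU = nCvΔT = 5.03×20.8×(205−440) = -24600 J.
Q = 0 for an adiabatic process, so W = −ΔU = 24600 J.
Work done on the gas = −W_by = -24600 J.

-24600 J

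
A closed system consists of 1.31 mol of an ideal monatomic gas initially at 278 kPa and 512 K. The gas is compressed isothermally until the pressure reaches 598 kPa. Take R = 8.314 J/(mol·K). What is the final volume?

9.33 L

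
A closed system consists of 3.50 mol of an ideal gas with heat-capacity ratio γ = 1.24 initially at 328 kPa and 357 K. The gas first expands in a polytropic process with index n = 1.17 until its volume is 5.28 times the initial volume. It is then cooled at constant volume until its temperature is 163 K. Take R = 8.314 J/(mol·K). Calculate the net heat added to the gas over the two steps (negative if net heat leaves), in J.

V₁ = nRT₁/P₁ = 3.50×8.314×357/328 = 31.7 L.
Step 1 — Polytropic n=1.17: T₂ = T₁(V₁/V₂)^(n−1) = 357×(0.189)^0.17 = 269 K; P₂ = P₁(V₁/V₂)^n = 46.8 kPa.
W = (P₁V₁−P₂V₂)/(n−1) = (328×31.7−46.8×167)/0.17 = 15100 J.
ΔU = nCvΔT = 3.50×34.6×(269−357) = -10700 J.
Q = ΔU + W = 4390 J.
State after step 1: P = 46.8 kPa, V = 167 L, T = 269 K.
Step 2 — Isochoric: V stays 167 L; P/T = const ⇒ T₂ = 163 K, P₂ = 28.4 kPa.
W = 0 (no volume change).
ΔU = nCvΔT = 3.50×34.6×(163−269) = -12900 J.
Q = ΔU = -12900 J.
Net over both steps: W = 15100 J, Q = -8470 J, ΔU = -23500 J.

-8470 J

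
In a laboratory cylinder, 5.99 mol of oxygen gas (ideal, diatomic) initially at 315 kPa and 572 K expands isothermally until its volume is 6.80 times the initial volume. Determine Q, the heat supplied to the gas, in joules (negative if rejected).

54600 J

V₁ = nRT₁/P₁ = 5.99×8.314×572/315 = 90.4 L.
Isothermal: T stays 572 K; PV = const ⇒ V₂ = 615 L, P₂ = 46.3 kPa.
ΔU = 0 (ideal gas, T constant).
W = nRT ln(V₂/V₁) = 5.99×8.314×572×ln(6.80) = 54600 J.
Q = ΔU + W = 54600 J.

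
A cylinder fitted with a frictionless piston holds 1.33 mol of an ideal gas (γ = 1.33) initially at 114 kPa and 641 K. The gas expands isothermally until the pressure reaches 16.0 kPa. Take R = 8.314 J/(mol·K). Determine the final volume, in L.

443 L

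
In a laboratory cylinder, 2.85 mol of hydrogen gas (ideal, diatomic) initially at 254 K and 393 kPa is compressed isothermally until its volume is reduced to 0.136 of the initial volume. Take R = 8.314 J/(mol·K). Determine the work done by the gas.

-12000 J

V₁ = nRT₁/P₁ = 2.85×8.314×254/393 = 15.3 L.
Isothermal: T stays 254 K; PV = const ⇒ V₂ = 2.08 L, P₂ = 2890 kPa.
W = nRT ln(V₂/V₁) = 2.85×8.314×254×ln(0.136) = -12000 J.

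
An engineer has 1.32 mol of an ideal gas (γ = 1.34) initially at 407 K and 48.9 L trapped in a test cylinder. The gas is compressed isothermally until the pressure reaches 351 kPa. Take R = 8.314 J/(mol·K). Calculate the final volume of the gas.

P₁ = nRT₁/V₁ = 1.32×8.314×407/48.9 = 91.3 kPa.
Isothermal: T stays 407 K; PV = const ⇒ V₂ = 12.7 L, P₂ = 351 kPa.

12.7 L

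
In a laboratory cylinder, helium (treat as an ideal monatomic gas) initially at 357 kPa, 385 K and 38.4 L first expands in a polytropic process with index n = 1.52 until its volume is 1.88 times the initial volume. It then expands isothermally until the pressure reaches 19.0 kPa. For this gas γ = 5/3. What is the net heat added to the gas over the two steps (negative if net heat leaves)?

n = P₁V₁/(RT₁) = 357×38.4/(8.314×385) = 4.28 mol.
Step 1 — Polytropic n=1.52: T₂ = T₁(V₁/V₂)^(n−1) = 385×(0.532)^0.52 = 277 K; P₂ = P₁(V₁/V₂)^n = 137 kPa.
W = (P₁V₁−P₂V₂)/(n−1) = (357×38.4−137×72.2)/0.52 = 7380 J.
ΔU = nCvΔT = 4.28×12.5×(277−385) = -5750 J.
Q = ΔU + W = 1620 J.
State after step 1: P = 137 kPa, V = 72.2 L, T = 277 K.
Step 2 — Isothermal: T stays 277 K; PV = const ⇒ V₂ = 520 L, P₂ = 19.0 kPa.
ΔU = 0 (ideal gas, T constant).
W = nRT ln(V₂/V₁) = 4.28×8.314×277×ln(7.20) = 19500 J.
Q = ΔU + W = 19500 J.
Net over both steps: W = 26900 J, Q = 21100 J, ΔU = -5750 J.

21100 J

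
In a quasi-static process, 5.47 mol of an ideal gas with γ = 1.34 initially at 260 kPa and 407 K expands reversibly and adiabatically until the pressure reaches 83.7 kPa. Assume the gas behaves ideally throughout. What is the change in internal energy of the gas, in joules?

-13600 J

V₁ = nRT₁/P₁ = 5.47×8.314×407/260 = 71.2 L.
Adiabatic: T₂/T₁ = (P₂/P₁)^((γ−1)/γ) ⇒ T₂ = 407×(0.322)^0.254 = 305 K; V₂ = 166 L.
For an ideal gas ΔU = nCvΔT with Cv = R/(γ−1) = 24.5 J/(mol·K).
ΔU = 5.47×24.5×(305−407) = -13600 J.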